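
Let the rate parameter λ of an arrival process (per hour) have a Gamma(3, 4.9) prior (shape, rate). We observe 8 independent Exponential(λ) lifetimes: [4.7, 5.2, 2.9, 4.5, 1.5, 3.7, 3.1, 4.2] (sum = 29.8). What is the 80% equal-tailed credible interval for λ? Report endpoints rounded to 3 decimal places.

[0.202, 0.444]

Posterior: Gamma(3+8, 4.9+29.8) = Gamma(11, 34.7) (shape, rate).
Equal-tailed 80% interval: Gamma(11, 34.7) quantiles at 0.1 and 0.9.
Posterior mean ≈ 0.317, SD ≈ 0.096; a Normal approximation gives roughly [0.195, 0.439].
Exact: lower = 0.202; upper = 0.444.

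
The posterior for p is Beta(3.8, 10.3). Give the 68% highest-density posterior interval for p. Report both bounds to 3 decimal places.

The posterior is unimodal and skewed, so the HPD interval has equal density at both endpoints and is the shortest 68% interval.
Solving f(0.131) = f(0.358) with F(0.358) − F(0.131) = 0.68 gives [0.131, 0.358].
For comparison, the equal-tailed interval is [0.154, 0.386]; the HPD is narrower and shifted toward the mode.

[0.131, 0.358]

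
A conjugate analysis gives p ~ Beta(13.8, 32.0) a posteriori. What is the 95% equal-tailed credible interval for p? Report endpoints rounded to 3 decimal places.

Posterior: Beta(13.8, 32.0).
Equal-tailed 95% interval: the 0.025 and 0.975 quantiles of Beta(13.8, 32.0).
Posterior mean ≈ 0.301, SD ≈ 0.067; a Normal approximation gives roughly [0.170, 0.433].
Exact: F⁻¹(0.025) = 0.179; F⁻¹(0.975) = 0.440.

[0.179, 0.440]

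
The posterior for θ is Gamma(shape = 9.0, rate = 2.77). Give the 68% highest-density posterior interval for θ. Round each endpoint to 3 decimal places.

The posterior is unimodal and skewed, so the HPD interval has equal density at both endpoints and is the shortest 68% interval.
Solving f(1.980) = f(4.039) with F(4.039) − F(1.980) = 0.68 gives [1.980, 4.039].
For comparison, the equal-tailed interval is [2.191, 4.305]; the HPD is narrower and shifted toward the mode.

[1.980, 4.039]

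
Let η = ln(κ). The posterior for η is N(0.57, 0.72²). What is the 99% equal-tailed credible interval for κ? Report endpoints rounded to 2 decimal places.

[0.28, 11.30]

On the log scale the 99% interval is 0.57 ± 2.576 × 0.72 = [-1.2846, 2.4246].
Exponentiate: [e^-1.2846, e^2.4246] = [0.28, 11.30].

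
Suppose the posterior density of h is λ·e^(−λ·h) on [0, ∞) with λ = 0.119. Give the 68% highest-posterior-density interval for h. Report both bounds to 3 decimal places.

[0.000, 9.575]

The exponential density is strictly decreasing on [0, ∞), so the HPD interval is anchored at 0: [0, q] with P(h ≤ q) = 0.68.
q = −ln(1 − 0.68) / 0.119 = 1.1394 / 0.119 = 9.575.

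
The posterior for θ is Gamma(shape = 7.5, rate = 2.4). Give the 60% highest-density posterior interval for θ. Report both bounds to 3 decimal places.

The posterior is unimodal and skewed, so the HPD interval has equal density at both endpoints and is the shortest 60% interval.
Solving f(1.901) = f(3.717) with F(3.717) − F(1.901) = 0.60 gives [1.901, 3.717].
For comparison, the equal-tailed interval is [2.147, 4.023]; the HPD is narrower and shifted toward the mode.

[1.901, 3.717]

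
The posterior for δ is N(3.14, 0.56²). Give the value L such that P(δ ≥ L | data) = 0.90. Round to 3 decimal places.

Need L with P(δ ≥ L) = 0.90: L = 3.14 − z_{0.1}·0.56.
z = 1.282; L = 3.14 − 1.282 × 0.56 = 2.422.

2.422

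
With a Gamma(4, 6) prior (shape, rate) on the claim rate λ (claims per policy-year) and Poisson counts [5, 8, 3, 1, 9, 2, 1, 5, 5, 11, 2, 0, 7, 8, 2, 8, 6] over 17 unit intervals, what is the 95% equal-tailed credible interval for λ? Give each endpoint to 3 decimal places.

[3.030, 4.618]

Posterior: Gamma(4+83, 6+17) = Gamma(87, 23) (shape, rate).
Equal-tailed 95% interval: Gamma(87, 23) quantiles at 0.025 and 0.975.
Posterior mean ≈ 3.783, SD ≈ 0.406; a Normal approximation gives roughly [2.988, 4.577].
Exact: lower = 3.030; upper = 4.618.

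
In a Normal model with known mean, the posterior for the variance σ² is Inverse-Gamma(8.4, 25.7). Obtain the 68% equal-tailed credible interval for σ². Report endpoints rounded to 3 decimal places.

[2.290, 4.612]

Inverse-Gamma(8.4, 25.7) quantiles: F⁻¹(0.16) and F⁻¹(0.84).
Equivalently, 1/σ² ~ Gamma(8.4, rate = 25.7); invert its 0.84 and 0.16 quantiles.
Posterior mean ≈ 3.473, SD ≈ 1.373; a Normal approximation gives roughly [2.108, 4.838].
Exact: lower = 2.290; upper = 4.612.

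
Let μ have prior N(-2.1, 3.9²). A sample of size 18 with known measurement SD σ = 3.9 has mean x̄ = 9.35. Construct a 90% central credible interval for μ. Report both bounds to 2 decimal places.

Posterior precision = 1/3.9² + 18/3.9² = 0.0657 + 1.1834 = 1.2492, so posterior SD = 0.8947.
Posterior mean = (-2.1/3.9² + 18·9.35/3.9²) / 1.2492 = 8.7474.
Interval: 8.7474 ± 1.645 × 0.8947 → [7.28, 10.22].

[7.28, 10.22]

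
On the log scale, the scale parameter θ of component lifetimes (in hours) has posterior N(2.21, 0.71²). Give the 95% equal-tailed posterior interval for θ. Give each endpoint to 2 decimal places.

On the log scale the 95% interval is 2.21 ± 1.960 × 0.71 = [0.8184, 3.6016].
Exponentiate: [e^0.8184, e^3.6016] = [2.27, 36.66].

[2.27, 36.66]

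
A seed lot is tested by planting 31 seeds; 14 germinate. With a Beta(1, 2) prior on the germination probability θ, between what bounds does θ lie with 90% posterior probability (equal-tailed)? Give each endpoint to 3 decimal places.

Posterior: Beta(1+14, 2+17) = Beta(15, 19).
Equal-tailed 90% interval: the 0.05 and 0.95 quantiles of Beta(15, 19).
Posterior mean ≈ 0.441, SD ≈ 0.084; a Normal approximation gives roughly [0.303, 0.579].
Exact: F⁻¹(0.05) = 0.305; F⁻¹(0.95) = 0.581.

[0.305, 0.581]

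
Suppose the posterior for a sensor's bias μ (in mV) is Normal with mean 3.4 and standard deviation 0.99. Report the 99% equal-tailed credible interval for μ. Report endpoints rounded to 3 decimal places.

The posterior is symmetric, so the 99% equal-tailed interval is μ = 3.4 ± z·0.99 with z = 2.576.
Half-width: 2.576 × 0.99 = 2.550.
3.4 − 2.550 = 0.850; 3.4 + 2.550 = 5.950.

[0.850, 5.950]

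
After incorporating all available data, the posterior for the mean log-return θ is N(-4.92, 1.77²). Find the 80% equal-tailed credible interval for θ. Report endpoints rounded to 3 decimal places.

The posterior is symmetric, so the 80% equal-tailed interval is θ = -4.92 ± z·1.77 with z = 1.282.
Half-width: 1.282 × 1.77 = 2.268.
-4.92 − 2.268 = -7.188; -4.92 + 2.268 = -2.652.

[-7.188, -2.652]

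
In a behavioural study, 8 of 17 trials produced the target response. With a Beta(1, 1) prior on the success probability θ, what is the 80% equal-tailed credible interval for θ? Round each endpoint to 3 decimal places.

Posterior: Beta(1+8, 1+9) = Beta(9, 10).
Equal-tailed 80% interval: the 0.1 and 0.9 quantiles of Beta(9, 10).
Posterior mean ≈ 0.474, SD ≈ 0.112; a Normal approximation gives roughly [0.331, 0.617].
Exact: F⁻¹(0.1) = 0.329; F⁻¹(0.9) = 0.620.

[0.329, 0.620]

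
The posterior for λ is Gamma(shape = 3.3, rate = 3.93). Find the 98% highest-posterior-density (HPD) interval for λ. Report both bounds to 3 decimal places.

The posterior is unimodal and skewed, so the HPD interval has equal density at both endpoints and is the shortest 98% interval.
Solving f(0.069) = f(2.056) with F(2.056) − F(0.069) = 0.98 gives [0.069, 2.056].
For comparison, the equal-tailed interval is [0.138, 2.267]; the HPD is narrower and shifted toward the mode.

[0.069, 2.056]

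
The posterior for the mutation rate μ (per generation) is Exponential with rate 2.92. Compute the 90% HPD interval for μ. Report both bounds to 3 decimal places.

The exponential density is strictly decreasing on [0, ∞), so the HPD interval is anchored at 0: [0, q] with P(μ ≤ q) = 0.90.
q = −ln(1 − 0.90) / 2.92 = 2.3026 / 2.92 = 0.789.

[0.000, 0.789]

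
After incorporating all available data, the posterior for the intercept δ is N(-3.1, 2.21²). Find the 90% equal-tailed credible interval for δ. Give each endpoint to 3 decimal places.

[-6.735, 0.535]

The posterior is symmetric, so the 90% equal-tailed interval is δ = -3.1 ± z·2.21 with z = 1.645.
Half-width: 1.645 × 2.21 = 3.635.
-3.1 − 3.635 = -6.735; -3.1 + 3.635 = 0.535.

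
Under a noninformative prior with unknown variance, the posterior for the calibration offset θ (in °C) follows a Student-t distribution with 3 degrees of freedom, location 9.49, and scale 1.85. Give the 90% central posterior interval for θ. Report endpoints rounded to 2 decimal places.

The t_3 distribution is symmetric; the 90% interval is 9.49 ± t·1.85 with t_{0.95,3} = 2.353.
Half-width: 2.353 × 1.85 = 4.35.
9.49 − 4.35 = 5.14; 9.49 + 4.35 = 13.84.

[5.14, 13.84]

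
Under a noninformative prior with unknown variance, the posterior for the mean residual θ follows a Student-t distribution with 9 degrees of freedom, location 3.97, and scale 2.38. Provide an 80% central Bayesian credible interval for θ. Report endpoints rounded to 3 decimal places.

The t_9 distribution is symmetric; the 80% interval is 3.97 ± t·2.38 with t_{0.9,9} = 1.383.
Half-width: 1.383 × 2.38 = 3.292.
3.97 − 3.292 = 0.678; 3.97 + 3.292 = 7.262.

[0.678, 7.262]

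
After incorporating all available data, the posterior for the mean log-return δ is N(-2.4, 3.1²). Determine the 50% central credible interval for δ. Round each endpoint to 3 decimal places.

[-4.491, -0.309]

The posterior is symmetric, so the 50% equal-tailed interval is δ = -2.4 ± z·3.1 with z = 0.674.
Half-width: 0.674 × 3.1 = 2.091.
-2.4 − 2.091 = -4.491; -2.4 + 2.091 = -0.309.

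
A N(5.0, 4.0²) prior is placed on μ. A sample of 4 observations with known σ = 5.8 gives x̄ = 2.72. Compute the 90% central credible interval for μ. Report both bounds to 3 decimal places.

[-0.356, 7.367]

Posterior precision = 1/4.0² + 4/5.8² = 0.0625 + 0.1189 = 0.1814, so posterior SD = 2.3479.
Posterior mean = (5.0/4.0² + 4·2.72/5.8²) / 0.1814 = 3.5055.
Interval: 3.5055 ± 1.645 × 2.3479 → [-0.356, 7.367].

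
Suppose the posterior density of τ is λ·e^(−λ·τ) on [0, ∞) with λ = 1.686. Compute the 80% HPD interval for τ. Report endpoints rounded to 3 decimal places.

The exponential density is strictly decreasing on [0, ∞), so the HPD interval is anchored at 0: [0, q] with P(τ ≤ q) = 0.80.
q = −ln(1 − 0.80) / 1.686 = 1.6094 / 1.686 = 0.955.

[0.000, 0.955]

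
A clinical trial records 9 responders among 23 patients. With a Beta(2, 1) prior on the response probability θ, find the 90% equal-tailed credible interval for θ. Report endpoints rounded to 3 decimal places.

[0.270, 0.583]

Posterior: Beta(2+9, 1+14) = Beta(11, 15).
Equal-tailed 90% interval: the 0.05 and 0.95 quantiles of Beta(11, 15).
Posterior mean ≈ 0.423, SD ≈ 0.095; a Normal approximation gives roughly [0.267, 0.579].
Exact: F⁻¹(0.05) = 0.270; F⁻¹(0.95) = 0.583.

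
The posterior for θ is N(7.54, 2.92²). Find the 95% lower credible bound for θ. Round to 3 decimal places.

2.737

Need L with P(θ ≥ L) = 0.95: L = 7.54 − z_{0.05}·2.92.
z = 1.645; L = 7.54 − 1.645 × 2.92 = 2.737.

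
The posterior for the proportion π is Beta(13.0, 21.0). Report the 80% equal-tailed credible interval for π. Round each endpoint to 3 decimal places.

[0.278, 0.490]

Posterior: Beta(13.0, 21.0).
Equal-tailed 80% interval: the 0.1 and 0.9 quantiles of Beta(13.0, 21.0).
Posterior mean ≈ 0.382, SD ≈ 0.082; a Normal approximation gives roughly [0.277, 0.488].
Exact: F⁻¹(0.1) = 0.278; F⁻¹(0.9) = 0.490.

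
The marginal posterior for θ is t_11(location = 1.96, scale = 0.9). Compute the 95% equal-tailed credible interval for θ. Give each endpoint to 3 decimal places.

[-0.021, 3.941]

The t_11 distribution is symmetric; the 95% interval is 1.96 ± t·0.9 with t_{0.975,11} = 2.201.
Half-width: 2.201 × 0.9 = 1.981.
1.96 − 1.981 = -0.021; 1.96 + 1.981 = 3.941.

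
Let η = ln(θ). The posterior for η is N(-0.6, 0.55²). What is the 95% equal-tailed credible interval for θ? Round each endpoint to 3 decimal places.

On the log scale the 95% interval is -0.6 ± 1.960 × 0.55 = [-1.6780, 0.4780].
Exponentiate: [e^-1.6780, e^0.4780] = [0.187, 1.613].

[0.187, 1.613]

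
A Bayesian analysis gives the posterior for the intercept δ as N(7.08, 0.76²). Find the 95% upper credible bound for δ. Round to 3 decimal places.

8.330

Need U with P(δ ≤ U) = 0.95: U = 7.08 + z_{0.05}·0.76.
z = 1.645; U = 7.08 + 1.645 × 0.76 = 8.330.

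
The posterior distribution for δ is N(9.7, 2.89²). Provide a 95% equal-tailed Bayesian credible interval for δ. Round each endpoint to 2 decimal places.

[4.04, 15.36]

The posterior is symmetric, so the 95% equal-tailed interval is δ = 9.7 ± z·2.89 with z = 1.960.
Half-width: 1.960 × 2.89 = 5.66.
9.7 − 5.66 = 4.04; 9.7 + 5.66 = 15.36.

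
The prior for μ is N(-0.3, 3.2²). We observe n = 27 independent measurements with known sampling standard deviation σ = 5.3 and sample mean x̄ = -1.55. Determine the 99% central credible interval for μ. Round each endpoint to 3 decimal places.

Posterior precision = 1/3.2² + 27/5.3² = 0.0977 + 0.9612 = 1.0589, so posterior SD = 0.9718.
Posterior mean = (-0.3/3.2² + 27·-1.55/5.3²) / 1.0589 = -1.4347.
Interval: -1.4347 ± 2.576 × 0.9718 → [-3.938, 1.069].

[-3.938, 1.069]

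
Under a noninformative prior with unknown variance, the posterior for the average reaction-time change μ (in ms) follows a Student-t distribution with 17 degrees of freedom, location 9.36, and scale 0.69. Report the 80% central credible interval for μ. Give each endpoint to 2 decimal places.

[8.44, 10.28]

The t_17 distribution is symmetric; the 80% interval is 9.36 ± t·0.69 with t_{0.9,17} = 1.333.
Half-width: 1.333 × 0.69 = 0.92.
9.36 − 0.92 = 8.44; 9.36 + 0.92 = 10.28.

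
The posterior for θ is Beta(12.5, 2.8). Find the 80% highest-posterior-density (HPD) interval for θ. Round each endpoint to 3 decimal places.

[0.722, 0.953]

The posterior is unimodal and skewed, so the HPD interval has equal density at both endpoints and is the shortest 80% interval.
Solving f(0.722) = f(0.953) with F(0.953) − F(0.722) = 0.80 gives [0.722, 0.953].
For comparison, the equal-tailed interval is [0.685, 0.929]; the HPD is narrower and shifted toward the mode.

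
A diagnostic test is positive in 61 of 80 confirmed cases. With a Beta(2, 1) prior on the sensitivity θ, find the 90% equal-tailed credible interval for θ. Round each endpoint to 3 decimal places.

Posterior: Beta(2+61, 1+19) = Beta(63, 20).
Equal-tailed 90% interval: the 0.05 and 0.95 quantiles of Beta(63, 20).
Posterior mean ≈ 0.759, SD ≈ 0.047; a Normal approximation gives roughly [0.682, 0.836].
Exact: F⁻¹(0.05) = 0.679; F⁻¹(0.95) = 0.832.

[0.679, 0.832]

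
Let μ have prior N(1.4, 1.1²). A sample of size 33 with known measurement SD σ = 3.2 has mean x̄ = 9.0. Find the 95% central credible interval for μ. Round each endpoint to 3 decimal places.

[6.475, 8.423]

Posterior precision = 1/1.1² + 33/3.2² = 0.8264 + 3.2227 = 4.0491, so posterior SD = 0.4970.
Posterior mean = (1.4/1.1² + 33·9.0/3.2²) / 4.0491 = 7.4488.
Interval: 7.4488 ± 1.960 × 0.4970 → [6.475, 8.423].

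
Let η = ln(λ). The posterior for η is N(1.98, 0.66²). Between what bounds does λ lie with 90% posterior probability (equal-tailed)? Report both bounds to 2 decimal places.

[2.45, 21.45]

On the log scale the 90% interval is 1.98 ± 1.645 × 0.66 = [0.8944, 3.0656].
Exponentiate: [e^0.8944, e^3.0656] = [2.45, 21.45].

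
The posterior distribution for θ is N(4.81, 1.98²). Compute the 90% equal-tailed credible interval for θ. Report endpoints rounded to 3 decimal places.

[1.553, 8.067]

The posterior is symmetric, so the 90% equal-tailed interval is θ = 4.81 ± z·1.98 with z = 1.645.
Half-width: 1.645 × 1.98 = 3.257.
4.81 − 3.257 = 1.553; 4.81 + 3.257 = 8.067.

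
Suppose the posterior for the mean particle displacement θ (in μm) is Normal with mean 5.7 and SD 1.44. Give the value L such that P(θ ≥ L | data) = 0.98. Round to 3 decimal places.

Need L with P(θ ≥ L) = 0.98: L = 5.7 − z_{0.02}·1.44.
z = 2.054; L = 5.7 − 2.054 × 1.44 = 2.743.

2.743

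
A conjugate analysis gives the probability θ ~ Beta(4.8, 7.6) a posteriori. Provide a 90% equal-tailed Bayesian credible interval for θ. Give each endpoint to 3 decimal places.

[0.179, 0.617]

Posterior: Beta(4.8, 7.6).
Equal-tailed 90% interval: the 0.05 and 0.95 quantiles of Beta(4.8, 7.6).
Posterior mean ≈ 0.387, SD ≈ 0.133; a Normal approximation gives roughly [0.168, 0.606].
Exact: F⁻¹(0.05) = 0.179; F⁻¹(0.95) = 0.617.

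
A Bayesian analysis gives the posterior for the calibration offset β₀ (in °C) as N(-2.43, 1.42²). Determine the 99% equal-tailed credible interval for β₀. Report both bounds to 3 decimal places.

The posterior is symmetric, so the 99% equal-tailed interval is β₀ = -2.43 ± z·1.42 with z = 2.576.
Half-width: 2.576 × 1.42 = 3.658.
-2.43 − 3.658 = -6.088; -2.43 + 3.658 = 1.228.

[-6.088, 1.228]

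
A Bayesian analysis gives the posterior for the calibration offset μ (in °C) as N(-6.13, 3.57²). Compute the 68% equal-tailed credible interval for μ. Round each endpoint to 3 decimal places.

The posterior is symmetric, so the 68% equal-tailed interval is μ = -6.13 ± z·3.57 with z = 0.994.
Half-width: 0.994 × 3.57 = 3.550.
-6.13 − 3.550 = -9.680; -6.13 + 3.550 = -2.580.

[-9.680, -2.580]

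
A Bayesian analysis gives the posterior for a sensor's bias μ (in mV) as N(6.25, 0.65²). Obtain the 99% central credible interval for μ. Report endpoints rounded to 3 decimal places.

The posterior is symmetric, so the 99% equal-tailed interval is μ = 6.25 ± z·0.65 with z = 2.576.
Half-width: 2.576 × 0.65 = 1.674.
6.25 − 1.674 = 4.576; 6.25 + 1.674 = 7.924.

[4.576, 7.924]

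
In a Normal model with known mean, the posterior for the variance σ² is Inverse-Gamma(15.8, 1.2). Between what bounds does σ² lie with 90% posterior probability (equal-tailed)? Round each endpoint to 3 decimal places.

Inverse-Gamma(15.8, 1.2) quantiles: F⁻¹(0.05) and F⁻¹(0.95).
Equivalently, 1/σ² ~ Gamma(15.8, rate = 1.2); invert its 0.95 and 0.05 quantiles.
Posterior mean ≈ 0.081, SD ≈ 0.022; a Normal approximation gives roughly [0.045, 0.117].
Exact: lower = 0.053; upper = 0.121.

[0.053, 0.121]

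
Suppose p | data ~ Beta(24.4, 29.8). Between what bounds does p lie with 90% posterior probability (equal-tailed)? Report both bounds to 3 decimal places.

[0.341, 0.562]

Posterior: Beta(24.4, 29.8).
Equal-tailed 90% interval: the 0.05 and 0.95 quantiles of Beta(24.4, 29.8).
Posterior mean ≈ 0.450, SD ≈ 0.067; a Normal approximation gives roughly [0.340, 0.560].
Exact: F⁻¹(0.05) = 0.341; F⁻¹(0.95) = 0.562.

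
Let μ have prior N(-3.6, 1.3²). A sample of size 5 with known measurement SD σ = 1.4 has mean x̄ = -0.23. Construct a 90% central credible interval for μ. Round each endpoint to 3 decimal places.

[-1.792, 0.063]

Posterior precision = 1/1.3² + 5/1.4² = 0.5917 + 2.5510 = 3.1427, so posterior SD = 0.5641.
Posterior mean = (-3.6/1.3² + 5·-0.23/1.4²) / 3.1427 = -0.8645.
Interval: -0.8645 ± 1.645 × 0.5641 → [-1.792, 0.063].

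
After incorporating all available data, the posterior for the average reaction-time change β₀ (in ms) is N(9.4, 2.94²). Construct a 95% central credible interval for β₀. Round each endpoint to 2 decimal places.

The posterior is symmetric, so the 95% equal-tailed interval is β₀ = 9.4 ± z·2.94 with z = 1.960.
Half-width: 1.960 × 2.94 = 5.76.
9.4 − 5.76 = 3.64; 9.4 + 5.76 = 15.16.

[3.64, 15.16]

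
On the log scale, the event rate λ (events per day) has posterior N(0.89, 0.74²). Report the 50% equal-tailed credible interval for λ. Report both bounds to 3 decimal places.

On the log scale the 50% interval is 0.89 ± 0.674 × 0.74 = [0.3909, 1.3891].
Exponentiate: [e^0.3909, e^1.3891] = [1.478, 4.011].

[1.478, 4.011]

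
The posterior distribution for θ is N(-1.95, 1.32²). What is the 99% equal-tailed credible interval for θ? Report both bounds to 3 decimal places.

[-5.350, 1.450]

The posterior is symmetric, so the 99% equal-tailed interval is θ = -1.95 ± z·1.32 with z = 2.576.
Half-width: 2.576 × 1.32 = 3.400.
-1.95 − 3.400 = -5.350; -1.95 + 3.400 = 1.450.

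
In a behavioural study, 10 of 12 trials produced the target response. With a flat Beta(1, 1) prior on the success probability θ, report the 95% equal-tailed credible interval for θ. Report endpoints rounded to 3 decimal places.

[0.546, 0.950]

Posterior: Beta(1+10, 1+2) = Beta(11, 3).
Equal-tailed 95% interval: the 0.025 and 0.975 quantiles of Beta(11, 3).
Posterior mean ≈ 0.786, SD ≈ 0.106; a Normal approximation gives roughly [0.578, 0.993].
Exact: F⁻¹(0.025) = 0.546; F⁻¹(0.975) = 0.950.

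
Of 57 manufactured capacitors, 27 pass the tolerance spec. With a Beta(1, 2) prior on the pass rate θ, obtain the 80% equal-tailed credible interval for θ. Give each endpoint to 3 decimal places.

[0.385, 0.549]

Posterior: Beta(1+27, 2+30) = Beta(28, 32).
Equal-tailed 80% interval: the 0.1 and 0.9 quantiles of Beta(28, 32).
Posterior mean ≈ 0.467, SD ≈ 0.064; a Normal approximation gives roughly [0.385, 0.549].
Exact: F⁻¹(0.1) = 0.385; F⁻¹(0.9) = 0.549.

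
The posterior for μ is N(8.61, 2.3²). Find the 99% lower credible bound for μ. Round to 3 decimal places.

3.259

Need L with P(μ ≥ L) = 0.99: L = 8.61 − z_{0.01}·2.3.
z = 2.326; L = 8.61 − 2.326 × 2.3 = 3.259.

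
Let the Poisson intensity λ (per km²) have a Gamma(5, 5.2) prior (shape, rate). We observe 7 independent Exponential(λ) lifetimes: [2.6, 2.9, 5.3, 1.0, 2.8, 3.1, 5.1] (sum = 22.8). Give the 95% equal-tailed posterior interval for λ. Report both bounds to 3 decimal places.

[0.221, 0.703]

Posterior: Gamma(5+7, 5.2+22.8) = Gamma(12, 28.0) (shape, rate).
Equal-tailed 95% interval: Gamma(12, 28.0) quantiles at 0.025 and 0.975.
Posterior mean ≈ 0.429, SD ≈ 0.124; a Normal approximation gives roughly [0.186, 0.671].
Exact: lower = 0.221; upper = 0.703.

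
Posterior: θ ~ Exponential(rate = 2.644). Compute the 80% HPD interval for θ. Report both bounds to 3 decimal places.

The exponential density is strictly decreasing on [0, ∞), so the HPD interval is anchored at 0: [0, q] with P(θ ≤ q) = 0.80.
q = −ln(1 − 0.80) / 2.644 = 1.6094 / 2.644 = 0.609.

[0.000, 0.609]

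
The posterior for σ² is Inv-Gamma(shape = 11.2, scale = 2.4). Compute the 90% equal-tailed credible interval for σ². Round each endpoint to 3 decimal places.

[0.139, 0.380]

Inverse-Gamma(11.2, 2.4) quantiles: F⁻¹(0.05) and F⁻¹(0.95).
Equivalently, 1/σ² ~ Gamma(11.2, rate = 2.4); invert its 0.95 and 0.05 quantiles.
Posterior mean ≈ 0.235, SD ≈ 0.078; a Normal approximation gives roughly [0.108, 0.363].
Exact: lower = 0.139; upper = 0.380.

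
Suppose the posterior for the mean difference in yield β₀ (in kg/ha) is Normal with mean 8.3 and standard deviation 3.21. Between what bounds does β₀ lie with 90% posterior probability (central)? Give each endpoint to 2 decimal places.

The posterior is symmetric, so the 90% equal-tailed interval is β₀ = 8.3 ± z·3.21 with z = 1.645.
Half-width: 1.645 × 3.21 = 5.28.
8.3 − 5.28 = 3.02; 8.3 + 5.28 = 13.58.

[3.02, 13.58]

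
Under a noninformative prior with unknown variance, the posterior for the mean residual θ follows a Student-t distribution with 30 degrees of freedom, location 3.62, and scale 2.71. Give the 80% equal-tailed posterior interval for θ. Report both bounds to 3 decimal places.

The t_30 distribution is symmetric; the 80% interval is 3.62 ± t·2.71 with t_{0.9,30} = 1.310.
Half-width: 1.310 × 2.71 = 3.551.
3.62 − 3.551 = 0.069; 3.62 + 3.551 = 7.171.

[0.069, 7.171]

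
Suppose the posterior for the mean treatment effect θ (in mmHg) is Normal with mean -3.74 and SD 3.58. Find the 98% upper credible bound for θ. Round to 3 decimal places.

3.612

Need U with P(θ ≤ U) = 0.98: U = -3.74 + z_{0.02}·3.58.
z = 2.054; U = -3.74 + 2.054 × 3.58 = 3.612.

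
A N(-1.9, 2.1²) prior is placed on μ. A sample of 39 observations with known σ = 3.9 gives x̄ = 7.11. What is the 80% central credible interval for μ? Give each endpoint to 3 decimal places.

Posterior precision = 1/2.1² + 39/3.9² = 0.2268 + 2.5641 = 2.7909, so posterior SD = 0.5986.
Posterior mean = (-1.9/2.1² + 39·7.11/3.9²) / 2.7909 = 6.3779.
Interval: 6.3779 ± 1.282 × 0.5986 → [5.611, 7.145].

[5.611, 7.145]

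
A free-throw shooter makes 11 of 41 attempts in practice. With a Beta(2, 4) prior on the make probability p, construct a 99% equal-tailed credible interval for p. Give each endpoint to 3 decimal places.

[0.131, 0.457]

Posterior: Beta(2+11, 4+30) = Beta(13, 34).
Equal-tailed 99% interval: the 0.005 and 0.995 quantiles of Beta(13, 34).
Posterior mean ≈ 0.277, SD ≈ 0.065; a Normal approximation gives roughly [0.110, 0.443].
Exact: F⁻¹(0.005) = 0.131; F⁻¹(0.995) = 0.457.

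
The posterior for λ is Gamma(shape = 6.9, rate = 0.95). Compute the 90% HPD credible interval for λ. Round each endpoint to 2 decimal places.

[2.86, 11.50]

The posterior is unimodal and skewed, so the HPD interval has equal density at both endpoints and is the shortest 90% interval.
Solving f(2.86) = f(11.50) with F(11.50) − F(2.86) = 0.90 gives [2.86, 11.50].
For comparison, the equal-tailed interval is [3.39, 12.33]; the HPD is narrower and shifted toward the mode.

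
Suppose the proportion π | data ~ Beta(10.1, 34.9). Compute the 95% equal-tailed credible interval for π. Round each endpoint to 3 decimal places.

[0.116, 0.356]

Posterior: Beta(10.1, 34.9).
Equal-tailed 95% interval: the 0.025 and 0.975 quantiles of Beta(10.1, 34.9).
Posterior mean ≈ 0.224, SD ≈ 0.062; a Normal approximation gives roughly [0.104, 0.345].
Exact: F⁻¹(0.025) = 0.116; F⁻¹(0.975) = 0.356.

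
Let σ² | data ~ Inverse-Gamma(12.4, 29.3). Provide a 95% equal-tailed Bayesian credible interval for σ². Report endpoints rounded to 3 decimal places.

Inverse-Gamma(12.4, 29.3) quantiles: F⁻¹(0.025) and F⁻¹(0.975).
Equivalently, 1/σ² ~ Gamma(12.4, rate = 29.3); invert its 0.975 and 0.025 quantiles.
Posterior mean ≈ 2.570, SD ≈ 0.797; a Normal approximation gives roughly [1.008, 4.132].
Exact: lower = 1.451; upper = 4.516.

[1.451, 4.516]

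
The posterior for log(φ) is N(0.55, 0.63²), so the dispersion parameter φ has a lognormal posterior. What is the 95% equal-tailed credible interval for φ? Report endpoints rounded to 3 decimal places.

On the log scale the 95% interval is 0.55 ± 1.960 × 0.63 = [-0.6848, 1.7848].
Exponentiate: [e^-0.6848, e^1.7848] = [0.504, 5.958].

[0.504, 5.958]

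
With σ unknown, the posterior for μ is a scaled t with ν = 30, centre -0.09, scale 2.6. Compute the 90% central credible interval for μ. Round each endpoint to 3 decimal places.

[-4.503, 4.323]

The t_30 distribution is symmetric; the 90% interval is -0.09 ± t·2.6 with t_{0.95,30} = 1.697.
Half-width: 1.697 × 2.6 = 4.413.
-0.09 − 4.413 = -4.503; -0.09 + 4.413 = 4.323.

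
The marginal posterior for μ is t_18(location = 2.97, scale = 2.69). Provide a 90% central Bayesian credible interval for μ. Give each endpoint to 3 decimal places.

The t_18 distribution is symmetric; the 90% interval is 2.97 ± t·2.69 with t_{0.95,18} = 1.734.
Half-width: 1.734 × 2.69 = 4.665.
2.97 − 4.665 = -1.695; 2.97 + 4.665 = 7.635.

[-1.695, 7.635]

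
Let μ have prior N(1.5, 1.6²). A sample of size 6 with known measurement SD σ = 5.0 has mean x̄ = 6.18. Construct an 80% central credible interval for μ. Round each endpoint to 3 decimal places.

[1.667, 4.895]

Posterior precision = 1/1.6² + 6/5.0² = 0.3906 + 0.2400 = 0.6306, so posterior SD = 1.2593.
Posterior mean = (1.5/1.6² + 6·6.18/5.0²) / 0.6306 = 3.2811.
Interval: 3.2811 ± 1.282 × 1.2593 → [1.667, 4.895].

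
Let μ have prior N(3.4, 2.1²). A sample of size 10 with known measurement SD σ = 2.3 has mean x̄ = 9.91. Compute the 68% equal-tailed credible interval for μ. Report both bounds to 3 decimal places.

Posterior precision = 1/2.1² + 10/2.3² = 0.2268 + 1.8904 = 2.1171, so posterior SD = 0.6873.
Posterior mean = (3.4/2.1² + 10·9.91/2.3²) / 2.1171 = 9.2127.
Interval: 9.2127 ± 0.994 × 0.6873 → [8.529, 9.896].

[8.529, 9.896]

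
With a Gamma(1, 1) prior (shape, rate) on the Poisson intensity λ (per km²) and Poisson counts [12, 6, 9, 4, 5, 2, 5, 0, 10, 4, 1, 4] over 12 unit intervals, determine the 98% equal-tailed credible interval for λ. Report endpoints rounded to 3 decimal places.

Posterior: Gamma(1+62, 1+12) = Gamma(63, 13) (shape, rate).
Equal-tailed 98% interval: Gamma(63, 13) quantiles at 0.01 and 0.99.
Posterior mean ≈ 4.846, SD ≈ 0.611; a Normal approximation gives roughly [3.426, 6.267].
Exact: lower = 3.540; upper = 6.379.

[3.540, 6.379]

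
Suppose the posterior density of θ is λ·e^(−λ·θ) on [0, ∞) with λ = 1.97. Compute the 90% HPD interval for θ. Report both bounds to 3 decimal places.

The exponential density is strictly decreasing on [0, ∞), so the HPD interval is anchored at 0: [0, q] with P(θ ≤ q) = 0.90.
q = −ln(1 − 0.90) / 1.97 = 2.3026 / 1.97 = 1.169.

[0.000, 1.169]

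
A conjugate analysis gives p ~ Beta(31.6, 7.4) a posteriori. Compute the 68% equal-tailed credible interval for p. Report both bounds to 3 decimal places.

[0.748, 0.872]

Posterior: Beta(31.6, 7.4).
Equal-tailed 68% interval: the 0.16 and 0.84 quantiles of Beta(31.6, 7.4).
Posterior mean ≈ 0.810, SD ≈ 0.062; a Normal approximation gives roughly [0.749, 0.872].
Exact: F⁻¹(0.16) = 0.748; F⁻¹(0.84) = 0.872.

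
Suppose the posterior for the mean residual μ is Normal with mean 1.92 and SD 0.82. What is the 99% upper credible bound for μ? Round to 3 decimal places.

Need U with P(μ ≤ U) = 0.99: U = 1.92 + z_{0.01}·0.82.
z = 2.326; U = 1.92 + 2.326 × 0.82 = 3.828.

3.828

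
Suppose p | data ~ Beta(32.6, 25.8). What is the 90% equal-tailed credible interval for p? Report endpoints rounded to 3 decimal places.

[0.451, 0.663]

Posterior: Beta(32.6, 25.8).
Equal-tailed 90% interval: the 0.05 and 0.95 quantiles of Beta(32.6, 25.8).
Posterior mean ≈ 0.558, SD ≈ 0.064; a Normal approximation gives roughly [0.452, 0.664].
Exact: F⁻¹(0.05) = 0.451; F⁻¹(0.95) = 0.663.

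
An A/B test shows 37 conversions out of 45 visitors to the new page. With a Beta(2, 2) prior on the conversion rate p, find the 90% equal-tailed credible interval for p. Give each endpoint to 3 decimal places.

[0.696, 0.882]

Posterior: Beta(2+37, 2+8) = Beta(39, 10).
Equal-tailed 90% interval: the 0.05 and 0.95 quantiles of Beta(39, 10).
Posterior mean ≈ 0.796, SD ≈ 0.057; a Normal approximation gives roughly [0.702, 0.890].
Exact: F⁻¹(0.05) = 0.696; F⁻¹(0.95) = 0.882.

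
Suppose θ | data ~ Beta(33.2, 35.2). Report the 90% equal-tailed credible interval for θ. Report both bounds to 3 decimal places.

[0.387, 0.584]

Posterior: Beta(33.2, 35.2).
Equal-tailed 90% interval: the 0.05 and 0.95 quantiles of Beta(33.2, 35.2).
Posterior mean ≈ 0.485, SD ≈ 0.060; a Normal approximation gives roughly [0.387, 0.584].
Exact: F⁻¹(0.05) = 0.387; F⁻¹(0.95) = 0.584.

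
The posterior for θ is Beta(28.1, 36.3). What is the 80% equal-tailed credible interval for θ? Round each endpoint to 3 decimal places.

Posterior: Beta(28.1, 36.3).
Equal-tailed 80% interval: the 0.1 and 0.9 quantiles of Beta(28.1, 36.3).
Posterior mean ≈ 0.436, SD ≈ 0.061; a Normal approximation gives roughly [0.358, 0.515].
Exact: F⁻¹(0.1) = 0.358; F⁻¹(0.9) = 0.516.

[0.358, 0.516]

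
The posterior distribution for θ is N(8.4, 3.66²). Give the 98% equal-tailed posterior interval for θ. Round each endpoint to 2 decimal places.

[-0.11, 16.91]

The posterior is symmetric, so the 98% equal-tailed interval is θ = 8.4 ± z·3.66 with z = 2.326.
Half-width: 2.326 × 3.66 = 8.51.
8.4 − 8.51 = -0.11; 8.4 + 8.51 = 16.91.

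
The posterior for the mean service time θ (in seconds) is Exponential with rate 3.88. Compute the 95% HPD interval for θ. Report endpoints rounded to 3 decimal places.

[0.000, 0.772]

The exponential density is strictly decreasing on [0, ∞), so the HPD interval is anchored at 0: [0, q] with P(θ ≤ q) = 0.95.
q = −ln(1 − 0.95) / 3.88 = 2.9957 / 3.88 = 0.772.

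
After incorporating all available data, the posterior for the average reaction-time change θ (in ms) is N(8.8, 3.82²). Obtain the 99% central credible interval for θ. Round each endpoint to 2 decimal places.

The posterior is symmetric, so the 99% equal-tailed interval is θ = 8.8 ± z·3.82 with z = 2.576.
Half-width: 2.576 × 3.82 = 9.84.
8.8 − 9.84 = -1.04; 8.8 + 9.84 = 18.64.

[-1.04, 18.64]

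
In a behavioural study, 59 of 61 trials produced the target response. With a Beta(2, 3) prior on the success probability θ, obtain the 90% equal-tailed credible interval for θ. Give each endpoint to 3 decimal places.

Posterior: Beta(2+59, 3+2) = Beta(61, 5).
Equal-tailed 90% interval: the 0.05 and 0.95 quantiles of Beta(61, 5).
Posterior mean ≈ 0.924, SD ≈ 0.032; a Normal approximation gives roughly [0.871, 0.977].
Exact: F⁻¹(0.05) = 0.865; F⁻¹(0.95) = 0.969.

[0.865, 0.969]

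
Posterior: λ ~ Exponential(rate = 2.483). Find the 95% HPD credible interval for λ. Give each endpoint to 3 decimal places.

The exponential density is strictly decreasing on [0, ∞), so the HPD interval is anchored at 0: [0, q] with P(λ ≤ q) = 0.95.
q = −ln(1 − 0.95) / 2.483 = 2.9957 / 2.483 = 1.206.

[0.000, 1.206]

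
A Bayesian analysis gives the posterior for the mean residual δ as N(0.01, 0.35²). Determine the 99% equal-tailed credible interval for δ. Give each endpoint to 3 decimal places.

The posterior is symmetric, so the 99% equal-tailed interval is δ = 0.01 ± z·0.35 with z = 2.576.
Half-width: 2.576 × 0.35 = 0.902.
0.01 − 0.902 = -0.892; 0.01 + 0.902 = 0.912.

[-0.892, 0.912]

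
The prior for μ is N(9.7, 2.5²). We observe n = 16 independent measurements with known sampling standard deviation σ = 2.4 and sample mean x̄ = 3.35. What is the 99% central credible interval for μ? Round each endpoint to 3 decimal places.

[2.193, 5.199]

Posterior precision = 1/2.5² + 16/2.4² = 0.1600 + 2.7778 = 2.9378, so posterior SD = 0.5834.
Posterior mean = (9.7/2.5² + 16·3.35/2.4²) / 2.9378 = 3.6958.
Interval: 3.6958 ± 2.576 × 0.5834 → [2.193, 5.199].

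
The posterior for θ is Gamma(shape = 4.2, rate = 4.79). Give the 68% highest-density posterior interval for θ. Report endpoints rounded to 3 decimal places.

[0.356, 1.125]

The posterior is unimodal and skewed, so the HPD interval has equal density at both endpoints and is the shortest 68% interval.
Solving f(0.356) = f(1.125) with F(1.125) − F(0.356) = 0.68 gives [0.356, 1.125].
For comparison, the equal-tailed interval is [0.468, 1.285]; the HPD is narrower and shifted toward the mode.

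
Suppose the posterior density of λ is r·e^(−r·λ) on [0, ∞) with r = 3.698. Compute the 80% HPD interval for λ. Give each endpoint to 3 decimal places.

The exponential density is strictly decreasing on [0, ∞), so the HPD interval is anchored at 0: [0, q] with P(λ ≤ q) = 0.80.
q = −ln(1 − 0.80) / 3.698 = 1.6094 / 3.698 = 0.435.

[0.000, 0.435]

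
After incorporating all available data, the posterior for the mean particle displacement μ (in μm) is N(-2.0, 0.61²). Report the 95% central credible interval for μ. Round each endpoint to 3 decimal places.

[-3.196, -0.804]

The posterior is symmetric, so the 95% equal-tailed interval is μ = -2.0 ± z·0.61 with z = 1.960.
Half-width: 1.960 × 0.61 = 1.196.
-2.0 − 1.196 = -3.196; -2.0 + 1.196 = -0.804.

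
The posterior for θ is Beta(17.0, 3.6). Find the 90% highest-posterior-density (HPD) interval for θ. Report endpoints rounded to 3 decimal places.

[0.701, 0.956]

The posterior is unimodal and skewed, so the HPD interval has equal density at both endpoints and is the shortest 90% interval.
Solving f(0.701) = f(0.956) with F(0.956) − F(0.701) = 0.90 gives [0.701, 0.956].
For comparison, the equal-tailed interval is [0.674, 0.940]; the HPD is narrower and shifted toward the mode.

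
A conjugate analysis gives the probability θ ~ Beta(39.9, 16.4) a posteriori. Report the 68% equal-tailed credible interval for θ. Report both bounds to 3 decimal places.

Posterior: Beta(39.9, 16.4).
Equal-tailed 68% interval: the 0.16 and 0.84 quantiles of Beta(39.9, 16.4).
Posterior mean ≈ 0.709, SD ≈ 0.060; a Normal approximation gives roughly [0.649, 0.768].
Exact: F⁻¹(0.16) = 0.649; F⁻¹(0.84) = 0.769.

[0.649, 0.769]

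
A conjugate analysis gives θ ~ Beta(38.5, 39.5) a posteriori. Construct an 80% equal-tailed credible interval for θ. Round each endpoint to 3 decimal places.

Posterior: Beta(38.5, 39.5).
Equal-tailed 80% interval: the 0.1 and 0.9 quantiles of Beta(38.5, 39.5).
Posterior mean ≈ 0.494, SD ≈ 0.056; a Normal approximation gives roughly [0.422, 0.566].
Exact: F⁻¹(0.1) = 0.421; F⁻¹(0.9) = 0.566.

[0.421, 0.566]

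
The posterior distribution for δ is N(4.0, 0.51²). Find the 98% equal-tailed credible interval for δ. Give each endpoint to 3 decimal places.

[2.814, 5.186]

The posterior is symmetric, so the 98% equal-tailed interval is δ = 4.0 ± z·0.51 with z = 2.326.
Half-width: 2.326 × 0.51 = 1.186.
4.0 − 1.186 = 2.814; 4.0 + 1.186 = 5.186.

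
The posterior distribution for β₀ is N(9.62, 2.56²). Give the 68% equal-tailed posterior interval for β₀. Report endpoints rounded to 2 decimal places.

The posterior is symmetric, so the 68% equal-tailed interval is β₀ = 9.62 ± z·2.56 with z = 0.994.
Half-width: 0.994 × 2.56 = 2.55.
9.62 − 2.55 = 7.07; 9.62 + 2.55 = 12.17.

[7.07, 12.17]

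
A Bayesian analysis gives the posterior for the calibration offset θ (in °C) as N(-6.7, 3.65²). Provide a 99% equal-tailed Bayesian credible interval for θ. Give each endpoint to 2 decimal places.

The posterior is symmetric, so the 99% equal-tailed interval is θ = -6.7 ± z·3.65 with z = 2.576.
Half-width: 2.576 × 3.65 = 9.40.
-6.7 − 9.40 = -16.10; -6.7 + 9.40 = 2.70.

[-16.10, 2.70]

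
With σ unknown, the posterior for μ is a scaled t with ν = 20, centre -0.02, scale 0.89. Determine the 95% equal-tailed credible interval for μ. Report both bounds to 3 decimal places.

[-1.877, 1.837]

The t_20 distribution is symmetric; the 95% interval is -0.02 ± t·0.89 with t_{0.975,20} = 2.086.
Half-width: 2.086 × 0.89 = 1.857.
-0.02 − 1.857 = -1.877; -0.02 + 1.857 = 1.837.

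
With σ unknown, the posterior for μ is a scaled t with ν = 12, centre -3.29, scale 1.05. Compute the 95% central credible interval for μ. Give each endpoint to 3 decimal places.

[-5.578, -1.002]

The t_12 distribution is symmetric; the 95% interval is -3.29 ± t·1.05 with t_{0.975,12} = 2.179.
Half-width: 2.179 × 1.05 = 2.288.
-3.29 − 2.288 = -5.578; -3.29 + 2.288 = -1.002.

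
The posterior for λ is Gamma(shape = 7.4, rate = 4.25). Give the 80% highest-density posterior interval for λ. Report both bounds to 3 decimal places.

[0.859, 2.416]

The posterior is unimodal and skewed, so the HPD interval has equal density at both endpoints and is the shortest 80% interval.
Solving f(0.859) = f(2.416) with F(2.416) − F(0.859) = 0.80 gives [0.859, 2.416].
For comparison, the equal-tailed interval is [0.988, 2.595]; the HPD is narrower and shifted toward the mode.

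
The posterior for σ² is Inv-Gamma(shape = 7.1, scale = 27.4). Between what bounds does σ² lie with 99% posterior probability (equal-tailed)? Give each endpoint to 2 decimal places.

Inverse-Gamma(7.1, 27.4) quantiles: F⁻¹(0.005) and F⁻¹(0.995).
Equivalently, 1/σ² ~ Gamma(7.1, rate = 27.4); invert its 0.995 and 0.005 quantiles.
Posterior mean ≈ 4.49, SD ≈ 1.99; a Normal approximation gives roughly [-0.63, 9.62].
Exact: lower = 1.73; upper = 13.11.

[1.73, 13.11]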